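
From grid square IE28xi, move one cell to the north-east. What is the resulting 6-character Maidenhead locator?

IE38aj

Longitude subsquare x = 23; +1 → 24, wraps to 0 = a, carry into square.
Longitude square 2; +1 → 3.
Latitude subsquare i = 8; +1 → 9 = j.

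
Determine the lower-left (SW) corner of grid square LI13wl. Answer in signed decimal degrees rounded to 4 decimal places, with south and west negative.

-6.5417, 43.8333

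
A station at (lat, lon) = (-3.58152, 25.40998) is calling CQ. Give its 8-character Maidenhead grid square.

Offset from 180°W / 90°S: lon 205.40998°, lat 86.41848°.
Field (20°×10°, letters A–R): 205.40998/20 → 10 → K, 86.41848/10 → 8 → I; chars KI.
Square (2°×1°, digits 0–9): 5.40998/2 → 2, 6.41848/1 → 6; chars 26.
Subsquare (5′×2.5′, letters a–x): 1.40998/0.0833333 → 16 → q, 0.41848/0.0416667 → 10 → k; chars qk.
Extended square (30″×15″, digits 0–9): 0.07665/0.00833333 → 9, 0.00181/0.00416667 → 0; chars 90.

KI26qk90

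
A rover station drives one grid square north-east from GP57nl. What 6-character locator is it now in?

GP57om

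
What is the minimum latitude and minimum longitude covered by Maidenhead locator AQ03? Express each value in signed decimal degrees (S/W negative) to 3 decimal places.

73.000, -180.000

Field A=0, Q=16: +0·20° lon, +16·10° lat → SW at lon -180°, lat 70°.
Square 0, 3: +0·2° lon, +3·1° lat → SW at lon -180°, lat 73°.
latitude 73.000, longitude -180.000.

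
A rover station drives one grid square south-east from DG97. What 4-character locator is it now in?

Longitude square 9; +1 → 10, wraps to 0, carry into field.
Longitude field D = 3; +1 → 4 = E.
Latitude square 7; −1 → 6.

EG06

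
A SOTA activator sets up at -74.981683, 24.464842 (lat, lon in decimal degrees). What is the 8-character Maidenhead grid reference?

KB25fa54

Shift to the Maidenhead origin (180°W, 90°S): lon 204.46484, lat 15.01832.
Field: 204.46484/20 → 10 → K, 15.01832/10 → 1 → B; chars KB.
Square: 4.46484/2 → 2, 5.01832/1 → 5; chars 25.
Subsquare: 0.46484/0.0833333 → 5 → f, 0.01832/0.0416667 → 0 → a; chars fa.
Extended square: 0.04818/0.00833333 → 5, 0.01832/0.00416667 → 4; chars 54.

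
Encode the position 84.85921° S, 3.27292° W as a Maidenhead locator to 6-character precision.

IA85id

Add 180° to longitude and 90° to latitude: 176.7271, 5.1408.
Field: 176.7271/20 → 8 → I, 5.1408/10 → 0 → A; chars IA.
Square: 16.7271/2 → 8, 5.1408/1 → 5; chars 85.
Subsquare: 0.7271/0.0833333 → 8 → i, 0.1408/0.0416667 → 3 → d; chars id.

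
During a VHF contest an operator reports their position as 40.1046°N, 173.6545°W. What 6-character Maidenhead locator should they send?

AN30ec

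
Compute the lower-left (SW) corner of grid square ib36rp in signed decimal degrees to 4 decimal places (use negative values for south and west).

-73.3750, -12.5833

Field I=8, B=1: +8·20° lon, +1·10° lat → SW at lon -20°, lat -80°.
Square 3, 6: +3·2° lon, +6·1° lat → SW at lon -14°, lat -74°.
Subsquare r=17, p=15: +17·0.0833333° lon, +15·0.0416667° lat → SW at lon -12.5833°, lat -73.375°.
latitude -73.3750, longitude -12.5833.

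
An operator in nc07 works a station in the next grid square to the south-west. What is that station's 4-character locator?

Longitude square 0; −1 → -1, wraps to 9, carry into field.
Longitude field N = 13; −1 → 12 = M.
Latitude square 7; −1 → 6.

MC96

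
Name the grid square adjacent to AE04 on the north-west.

RE95

Longitude square 0; −1 → -1, wraps to 9, carry into field.
Longitude field A = 0; −1 → -1, wraps to 17 = R, wrapping around the antimeridian.
Latitude square 4; +1 → 5.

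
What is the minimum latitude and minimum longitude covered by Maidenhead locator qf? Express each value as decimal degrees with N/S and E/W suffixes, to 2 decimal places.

40.00° S, 140.00° E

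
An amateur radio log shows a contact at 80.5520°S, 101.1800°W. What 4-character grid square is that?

Offset from 180°W / 90°S: lon 78.82°, lat 9.45°.
Field: lon ⌊78.82/20⌋ = 3 → D; lat ⌊9.45/10⌋ = 0 → A.
Square: lon ⌊18.82/2⌋ = 9; lat ⌊9.45/1⌋ = 9.

DA99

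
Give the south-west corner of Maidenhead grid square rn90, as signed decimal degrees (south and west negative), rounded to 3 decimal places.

Field R=17, N=13: +17·20° lon, +13·10° lat → SW at lon 160°, lat 40°.
Square 9, 0: +9·2° lon, +0·1° lat → SW at lon 178°, lat 40°.
latitude 40.000, longitude 178.000.

40.000, 178.000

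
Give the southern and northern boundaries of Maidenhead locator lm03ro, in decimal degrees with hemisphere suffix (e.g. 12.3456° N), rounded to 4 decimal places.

Field L=11, M=12: +11·20° lon, +12·10° lat → SW at lon 40°, lat 30°.
Square 0, 3: +0·2° lon, +3·1° lat → SW at lon 40°, lat 33°.
Subsquare r=17, o=14: +17·0.0833333° lon, +14·0.0416667° lat → SW at lon 41.4167°, lat 33.5833°.
Cell spans 0.0833333° lon × 0.0416667° lat.
south 33.5833° N, north 33.6250° N.

33.5833° N, 33.6250° N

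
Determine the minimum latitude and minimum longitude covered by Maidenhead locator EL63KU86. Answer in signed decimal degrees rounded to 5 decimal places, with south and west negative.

23.85833, -87.10000

Field E=4, L=11: +4·20° lon, +11·10° lat → SW at lon -100°, lat 20°.
Square 6, 3: +6·2° lon, +3·1° lat → SW at lon -88°, lat 23°.
Subsquare k=10, u=20: +10·0.0833333° lon, +20·0.0416667° lat → SW at lon -87.1667°, lat 23.8333°.
Extended square 8, 6: +8·0.00833333° lon, +6·0.00416667° lat → SW at lon -87.1°, lat 23.8583°.
latitude 23.85833, longitude -87.10000.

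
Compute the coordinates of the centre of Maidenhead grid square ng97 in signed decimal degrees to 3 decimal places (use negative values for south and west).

Field N=13, G=6: +13·20° lon, +6·10° lat → SW at lon 80°, lat -30°.
Square 9, 7: +9·2° lon, +7·1° lat → SW at lon 98°, lat -23°.
Cell spans 2° lon × 1° lat. Centre is SW corner plus half of each.
latitude -22.500, longitude 99.000.

-22.500, 99.000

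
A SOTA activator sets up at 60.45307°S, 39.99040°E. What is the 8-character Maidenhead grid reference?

Shift to the Maidenhead origin (180°W, 90°S): lon 219.99040, lat 29.54693.
Field: 219.99040/20 → 10 → K, 29.54693/10 → 2 → C; chars KC.
Square: 19.99040/2 → 9, 9.54693/1 → 9; chars 99.
Subsquare: 1.99040/0.0833333 → 23 → x, 0.54693/0.0416667 → 13 → n; chars xn.
Extended square: 0.07373/0.00833333 → 8, 0.00526/0.00416667 → 1; chars 81.

KC99xn81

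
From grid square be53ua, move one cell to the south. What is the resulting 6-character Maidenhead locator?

BE52ux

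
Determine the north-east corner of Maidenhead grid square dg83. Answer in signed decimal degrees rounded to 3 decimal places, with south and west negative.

-26.000, -102.000

Field D=3, G=6: +3·20° lon, +6·10° lat → SW at lon -120°, lat -30°.
Square 8, 3: +8·2° lon, +3·1° lat → SW at lon -104°, lat -27°.
Cell spans 2° lon × 1° lat. NE corner is SW corner plus one full cell.
latitude -26.000, longitude -102.000.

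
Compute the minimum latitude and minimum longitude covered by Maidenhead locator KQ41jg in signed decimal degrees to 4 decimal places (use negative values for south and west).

71.2500, 28.7500

Field K=10, Q=16: +10·20° lon, +16·10° lat → SW at lon 20°, lat 70°.
Square 4, 1: +4·2° lon, +1·1° lat → SW at lon 28°, lat 71°.
Subsquare j=9, g=6: +9·0.0833333° lon, +6·0.0416667° lat → SW at lon 28.75°, lat 71.25°.
latitude 71.2500, longitude 28.7500.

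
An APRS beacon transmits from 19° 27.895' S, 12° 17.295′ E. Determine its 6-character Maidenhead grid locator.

JH60dm

Offset from 180°W / 90°S: lon 192.2883°, lat 70.5351°.
Field: 192.2883/20 → 9 → J, 70.5351/10 → 7 → H; chars JH.
Square: 12.2883/2 → 6, 0.5351/1 → 0; chars 60.
Subsquare: 0.2883/0.0833333 → 3 → d, 0.5351/0.0416667 → 12 → m; chars dm.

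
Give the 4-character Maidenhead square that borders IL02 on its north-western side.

Longitude square 0; −1 → -1, wraps to 9, carry into field.
Longitude field I = 8; −1 → 7 = H.
Latitude square 2; +1 → 3.

HL93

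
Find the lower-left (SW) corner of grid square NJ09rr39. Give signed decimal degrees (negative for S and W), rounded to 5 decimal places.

9.74583, 81.44167

Field N=13, J=9: +13·20° lon, +9·10° lat → SW at lon 80°, lat 0°.
Square 0, 9: +0·2° lon, +9·1° lat → SW at lon 80°, lat 9°.
Subsquare r=17, r=17: +17·0.0833333° lon, +17·0.0416667° lat → SW at lon 81.4167°, lat 9.70833°.
Extended square 3, 9: +3·0.00833333° lon, +9·0.00416667° lat → SW at lon 81.4417°, lat 9.74583°.
latitude 9.74583, longitude 81.44167.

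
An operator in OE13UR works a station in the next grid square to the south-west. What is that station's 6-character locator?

Longitude subsquare u = 20; −1 → 19 = t.
Latitude subsquare r = 17; −1 → 16 = q.

OE13tq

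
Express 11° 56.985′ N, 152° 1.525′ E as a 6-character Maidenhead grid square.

QK61aw

Add 180° to longitude and 90° to latitude: 332.0254, 101.9497.
Field (20°×10°, letters A–R): lon ⌊332.0254/20⌋ = 16 → Q; lat ⌊101.9497/10⌋ = 10 → K.
Square (2°×1°, digits 0–9): lon ⌊12.0254/2⌋ = 6; lat ⌊1.9497/1⌋ = 1.
Subsquare (5′×2.5′, letters a–x): lon ⌊0.0254/0.0833333⌋ = 0 → a; lat ⌊0.9497/0.0416667⌋ = 22 → w.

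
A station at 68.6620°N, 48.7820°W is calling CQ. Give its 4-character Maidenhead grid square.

GP58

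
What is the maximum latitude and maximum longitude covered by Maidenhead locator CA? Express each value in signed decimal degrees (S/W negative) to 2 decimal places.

-80.00, -120.00

Field C=2, A=0: +2·20° lon, +0·10° lat → SW at lon -140°, lat -90°.
Cell spans 20° lon × 10° lat. NE corner is SW corner plus one full cell.
latitude -80.00, longitude -120.00.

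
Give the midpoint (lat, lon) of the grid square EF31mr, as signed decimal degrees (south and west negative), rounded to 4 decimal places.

Field E=4, F=5: +4·20° lon, +5·10° lat → SW at lon -100°, lat -40°.
Square 3, 1: +3·2° lon, +1·1° lat → SW at lon -94°, lat -39°.
Subsquare m=12, r=17: +12·0.0833333° lon, +17·0.0416667° lat → SW at lon -93°, lat -38.2917°.
Cell spans 0.0833333° lon × 0.0416667° lat. Centre is SW corner plus half of each.
latitude -38.2708, longitude -92.9583.

-38.2708, -92.9583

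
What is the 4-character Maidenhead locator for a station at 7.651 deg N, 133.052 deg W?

Offset from 180°W / 90°S: lon 46.95°, lat 97.65°.
Field: lon ⌊46.95/20⌋ = 2 → C; lat ⌊97.65/10⌋ = 9 → J.
Square: lon ⌊6.95/2⌋ = 3; lat ⌊7.65/1⌋ = 7.

CJ37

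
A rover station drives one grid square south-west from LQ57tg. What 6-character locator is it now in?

Longitude subsquare t = 19; −1 → 18 = s.
Latitude subsquare g = 6; −1 → 5 = f.

LQ57sf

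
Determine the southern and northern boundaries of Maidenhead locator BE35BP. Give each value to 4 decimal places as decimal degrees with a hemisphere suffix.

44.3750° S, 44.3333° S

Field B=1, E=4: +1·20° lon, +4·10° lat → SW at lon -160°, lat -50°.
Square 3, 5: +3·2° lon, +5·1° lat → SW at lon -154°, lat -45°.
Subsquare b=1, p=15: +1·0.0833333° lon, +15·0.0416667° lat → SW at lon -153.917°, lat -44.375°.
Cell spans 0.0833333° lon × 0.0416667° lat.
south 44.3750° S, north 44.3333° S.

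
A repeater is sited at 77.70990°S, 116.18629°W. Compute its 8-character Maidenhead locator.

Shift to the Maidenhead origin (180°W, 90°S): lon 63.81371, lat 12.29010.
Field: lon ⌊63.81371/20⌋ = 3 → D; lat ⌊12.29010/10⌋ = 1 → B.
Square: lon ⌊3.81371/2⌋ = 1; lat ⌊2.29010/1⌋ = 2.
Subsquare: lon ⌊1.81371/0.0833333⌋ = 21 → v; lat ⌊0.29010/0.0416667⌋ = 6 → g.
Extended square: lon ⌊0.06371/0.00833333⌋ = 7; lat ⌊0.04010/0.00416667⌋ = 9.

DB12vg79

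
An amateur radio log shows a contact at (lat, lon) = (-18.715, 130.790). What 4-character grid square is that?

Shift to the Maidenhead origin (180°W, 90°S): lon 310.79, lat 71.28.
Field: lon ⌊310.79/20⌋ = 15 → P; lat ⌊71.28/10⌋ = 7 → H.
Square: lon ⌊10.79/2⌋ = 5; lat ⌊1.28/1⌋ = 1.

PH51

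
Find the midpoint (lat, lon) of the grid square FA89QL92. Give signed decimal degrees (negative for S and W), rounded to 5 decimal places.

-80.53125, -62.58750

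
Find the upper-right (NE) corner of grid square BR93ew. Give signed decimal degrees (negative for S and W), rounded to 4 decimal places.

83.9583, -141.5833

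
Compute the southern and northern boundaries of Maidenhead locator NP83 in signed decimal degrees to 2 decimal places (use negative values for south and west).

63.00, 64.00

Field N=13, P=15: +13·20° lon, +15·10° lat → SW at lon 80°, lat 60°.
Square 8, 3: +8·2° lon, +3·1° lat → SW at lon 96°, lat 63°.
Cell spans 2° lon × 1° lat.
south 63.00, north 64.00.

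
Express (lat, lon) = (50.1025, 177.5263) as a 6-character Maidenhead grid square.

RO80sc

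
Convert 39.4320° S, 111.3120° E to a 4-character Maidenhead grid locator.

OF50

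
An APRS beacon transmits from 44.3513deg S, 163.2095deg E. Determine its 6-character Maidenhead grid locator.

Add 180° to longitude and 90° to latitude: 343.2095, 45.6487.
Field (20°×10°, letters A–R): lon ⌊343.2095/20⌋ = 17 → R; lat ⌊45.6487/10⌋ = 4 → E.
Square (2°×1°, digits 0–9): lon ⌊3.2095/2⌋ = 1; lat ⌊5.6487/1⌋ = 5.
Subsquare (5′×2.5′, letters a–x): lon ⌊1.2095/0.0833333⌋ = 14 → o; lat ⌊0.6487/0.0416667⌋ = 15 → p.

RE15op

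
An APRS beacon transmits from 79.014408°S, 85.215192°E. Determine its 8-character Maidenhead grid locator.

NB20ox56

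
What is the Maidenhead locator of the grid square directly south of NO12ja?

NO11jx

Latitude subsquare a = 0; −1 → -1, wraps to 23 = x, carry into square.
Latitude square 2; −1 → 1.
The longitude characters are unchanged.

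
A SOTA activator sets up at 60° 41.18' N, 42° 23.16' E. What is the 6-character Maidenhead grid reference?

Add 180° to longitude and 90° to latitude: 222.3860, 150.6863.
Field: 222.3860/20 → 11 → L, 150.6863/10 → 15 → P; chars LP.
Square: 2.3860/2 → 1, 0.6863/1 → 0; chars 10.
Subsquare: 0.3860/0.0833333 → 4 → e, 0.6863/0.0416667 → 16 → q; chars eq.

LP10eq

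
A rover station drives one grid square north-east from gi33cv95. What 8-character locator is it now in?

GI33dv06

Longitude extended square 9; +1 → 10, wraps to 0, carry into subsquare.
Longitude subsquare c = 2; +1 → 3 = d.
Latitude extended square 5; +1 → 6.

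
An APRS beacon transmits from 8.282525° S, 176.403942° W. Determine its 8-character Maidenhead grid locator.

AI11tr12

Offset from 180°W / 90°S: lon 3.59606°, lat 81.71748°.
Field (20°×10°, letters A–R): lon ⌊3.59606/20⌋ = 0 → A; lat ⌊81.71748/10⌋ = 8 → I.
Square (2°×1°, digits 0–9): lon ⌊3.59606/2⌋ = 1; lat ⌊1.71748/1⌋ = 1.
Subsquare (5′×2.5′, letters a–x): lon ⌊1.59606/0.0833333⌋ = 19 → t; lat ⌊0.71748/0.0416667⌋ = 17 → r.
Extended square (30″×15″, digits 0–9): lon ⌊0.01272/0.00833333⌋ = 1; lat ⌊0.00914/0.00416667⌋ = 2.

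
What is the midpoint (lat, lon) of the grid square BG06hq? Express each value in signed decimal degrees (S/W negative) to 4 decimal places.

-23.3125, -159.3750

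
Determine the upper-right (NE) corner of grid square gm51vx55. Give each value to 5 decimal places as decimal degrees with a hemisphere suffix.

Field G=6, M=12: +6·20° lon, +12·10° lat → SW at lon -60°, lat 30°.
Square 5, 1: +5·2° lon, +1·1° lat → SW at lon -50°, lat 31°.
Subsquare v=21, x=23: +21·0.0833333° lon, +23·0.0416667° lat → SW at lon -48.25°, lat 31.9583°.
Extended square 5, 5: +5·0.00833333° lon, +5·0.00416667° lat → SW at lon -48.2083°, lat 31.9792°.
Cell spans 0.00833333° lon × 0.00416667° lat. NE corner is SW corner plus one full cell.
latitude 31.98333° N, longitude 48.20000° W.

31.98333° N, 48.20000° W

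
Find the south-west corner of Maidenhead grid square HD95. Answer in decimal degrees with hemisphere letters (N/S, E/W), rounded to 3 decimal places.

55.000° S, 22.000° W

Field H=7, D=3: +7·20° lon, +3·10° lat → SW at lon -40°, lat -60°.
Square 9, 5: +9·2° lon, +5·1° lat → SW at lon -22°, lat -55°.
latitude 55.000° S, longitude 22.000° W.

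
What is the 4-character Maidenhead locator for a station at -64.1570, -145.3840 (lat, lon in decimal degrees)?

BC75

Offset from 180°W / 90°S: lon 34.62°, lat 25.84°.
Field: lon ⌊34.62/20⌋ = 1 → B; lat ⌊25.84/10⌋ = 2 → C.
Square: lon ⌊14.62/2⌋ = 7; lat ⌊5.84/1⌋ = 5.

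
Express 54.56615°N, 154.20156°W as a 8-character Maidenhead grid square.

BO24vn55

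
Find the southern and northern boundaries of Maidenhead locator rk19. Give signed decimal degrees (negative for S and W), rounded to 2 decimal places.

Field R=17, K=10: +17·20° lon, +10·10° lat → SW at lon 160°, lat 10°.
Square 1, 9: +1·2° lon, +9·1° lat → SW at lon 162°, lat 19°.
Cell spans 2° lon × 1° lat.
south 19.00, north 20.00.

19.00, 20.00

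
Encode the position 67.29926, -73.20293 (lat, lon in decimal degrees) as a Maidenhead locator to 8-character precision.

FP37jh51

Offset from 180°W / 90°S: lon 106.79707°, lat 157.29926°.
Field: 106.79707/20 → 5 → F, 157.29926/10 → 15 → P; chars FP.
Square: 6.79707/2 → 3, 7.29926/1 → 7; chars 37.
Subsquare: 0.79707/0.0833333 → 9 → j, 0.29926/0.0416667 → 7 → h; chars jh.
Extended square: 0.04707/0.00833333 → 5, 0.00759/0.00416667 → 1; chars 51.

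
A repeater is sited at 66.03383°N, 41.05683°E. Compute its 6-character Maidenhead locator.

LP06ma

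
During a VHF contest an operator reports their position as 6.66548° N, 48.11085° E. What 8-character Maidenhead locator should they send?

Shift to the Maidenhead origin (180°W, 90°S): lon 228.11085, lat 96.66548.
Field: lon ⌊228.11085/20⌋ = 11 → L; lat ⌊96.66548/10⌋ = 9 → J.
Square: lon ⌊8.11085/2⌋ = 4; lat ⌊6.66548/1⌋ = 6.
Subsquare: lon ⌊0.11085/0.0833333⌋ = 1 → b; lat ⌊0.66548/0.0416667⌋ = 15 → p.
Extended square: lon ⌊0.02752/0.00833333⌋ = 3; lat ⌊0.04048/0.00416667⌋ = 9.

LJ46bp39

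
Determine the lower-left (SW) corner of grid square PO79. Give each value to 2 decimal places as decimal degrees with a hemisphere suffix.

Field P=15, O=14: +15·20° lon, +14·10° lat → SW at lon 120°, lat 50°.
Square 7, 9: +7·2° lon, +9·1° lat → SW at lon 134°, lat 59°.
latitude 59.00° N, longitude 134.00° E.

59.00° N, 134.00° E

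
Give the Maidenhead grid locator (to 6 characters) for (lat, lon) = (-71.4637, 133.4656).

PB68rm

Add 180° to longitude and 90° to latitude: 313.4656, 18.5363.
Field: lon ⌊313.4656/20⌋ = 15 → P; lat ⌊18.5363/10⌋ = 1 → B.
Square: lon ⌊13.4656/2⌋ = 6; lat ⌊8.5363/1⌋ = 8.
Subsquare: lon ⌊1.4656/0.0833333⌋ = 17 → r; lat ⌊0.5363/0.0416667⌋ = 12 → m.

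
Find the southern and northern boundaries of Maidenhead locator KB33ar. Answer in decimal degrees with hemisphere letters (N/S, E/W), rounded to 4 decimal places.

76.2917° S, 76.2500° S

Field K=10, B=1: +10·20° lon, +1·10° lat → SW at lon 20°, lat -80°.
Square 3, 3: +3·2° lon, +3·1° lat → SW at lon 26°, lat -77°.
Subsquare a=0, r=17: +0·0.0833333° lon, +17·0.0416667° lat → SW at lon 26°, lat -76.2917°.
Cell spans 0.0833333° lon × 0.0416667° lat.
south 76.2917° S, north 76.2500° S.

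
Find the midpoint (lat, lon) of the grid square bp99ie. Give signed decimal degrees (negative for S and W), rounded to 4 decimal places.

69.1875, -141.2917

Field B=1, P=15: +1·20° lon, +15·10° lat → SW at lon -160°, lat 60°.
Square 9, 9: +9·2° lon, +9·1° lat → SW at lon -142°, lat 69°.
Subsquare i=8, e=4: +8·0.0833333° lon, +4·0.0416667° lat → SW at lon -141.333°, lat 69.1667°.
Cell spans 0.0833333° lon × 0.0416667° lat. Centre is SW corner plus half of each.
latitude 69.1875, longitude -141.2917.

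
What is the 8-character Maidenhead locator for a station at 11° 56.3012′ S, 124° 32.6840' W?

CH78rb44

Offset from 180°W / 90°S: lon 55.45527°, lat 78.06165°.
Field: lon ⌊55.45527/20⌋ = 2 → C; lat ⌊78.06165/10⌋ = 7 → H.
Square: lon ⌊15.45527/2⌋ = 7; lat ⌊8.06165/1⌋ = 8.
Subsquare: lon ⌊1.45527/0.0833333⌋ = 17 → r; lat ⌊0.06165/0.0416667⌋ = 1 → b.
Extended square: lon ⌊0.03860/0.00833333⌋ = 4; lat ⌊0.01998/0.00416667⌋ = 4.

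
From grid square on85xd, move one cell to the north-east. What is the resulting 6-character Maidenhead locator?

Longitude subsquare x = 23; +1 → 24, wraps to 0 = a, carry into square.
Longitude square 8; +1 → 9.
Latitude subsquare d = 3; +1 → 4 = e.

ON95ae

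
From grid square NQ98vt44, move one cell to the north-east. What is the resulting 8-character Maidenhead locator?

NQ98vt55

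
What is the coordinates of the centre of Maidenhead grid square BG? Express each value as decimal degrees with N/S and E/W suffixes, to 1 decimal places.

Field B=1, G=6: +1·20° lon, +6·10° lat → SW at lon -160°, lat -30°.
Cell spans 20° lon × 10° lat. Centre is SW corner plus half of each.
latitude 25.0° S, longitude 150.0° W.

25.0° S, 150.0° W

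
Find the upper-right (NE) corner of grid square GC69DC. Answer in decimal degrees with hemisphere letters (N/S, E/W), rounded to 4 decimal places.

Field G=6, C=2: +6·20° lon, +2·10° lat → SW at lon -60°, lat -70°.
Square 6, 9: +6·2° lon, +9·1° lat → SW at lon -48°, lat -61°.
Subsquare d=3, c=2: +3·0.0833333° lon, +2·0.0416667° lat → SW at lon -47.75°, lat -60.9167°.
Cell spans 0.0833333° lon × 0.0416667° lat. NE corner is SW corner plus one full cell.
latitude 60.8750° S, longitude 47.6667° W.

60.8750° S, 47.6667° W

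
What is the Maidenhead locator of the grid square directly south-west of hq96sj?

Longitude subsquare s = 18; −1 → 17 = r.
Latitude subsquare j = 9; −1 → 8 = i.

HQ96ri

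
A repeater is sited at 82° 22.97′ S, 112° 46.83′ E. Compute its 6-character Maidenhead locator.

OA67jo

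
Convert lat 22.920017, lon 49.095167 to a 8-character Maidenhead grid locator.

Offset from 180°W / 90°S: lon 229.09517°, lat 112.92002°.
Field: lon ⌊229.09517/20⌋ = 11 → L; lat ⌊112.92002/10⌋ = 11 → L.
Square: lon ⌊9.09517/2⌋ = 4; lat ⌊2.92002/1⌋ = 2.
Subsquare: lon ⌊1.09517/0.0833333⌋ = 13 → n; lat ⌊0.92002/0.0416667⌋ = 22 → w.
Extended square: lon ⌊0.01183/0.00833333⌋ = 1; lat ⌊0.00335/0.00416667⌋ = 0.

LL42nw10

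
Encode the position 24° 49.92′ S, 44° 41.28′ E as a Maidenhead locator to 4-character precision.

LG25

Offset from 180°W / 90°S: lon 224.69°, lat 65.17°.
Field: 224.69/20 → 11 → L, 65.17/10 → 6 → G; chars LG.
Square: 4.69/2 → 2, 5.17/1 → 5; chars 25.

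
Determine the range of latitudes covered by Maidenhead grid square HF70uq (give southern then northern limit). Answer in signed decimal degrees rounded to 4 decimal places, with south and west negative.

-39.3333, -39.2917

Field H=7, F=5: +7·20° lon, +5·10° lat → SW at lon -40°, lat -40°.
Square 7, 0: +7·2° lon, +0·1° lat → SW at lon -26°, lat -40°.
Subsquare u=20, q=16: +20·0.0833333° lon, +16·0.0416667° lat → SW at lon -24.3333°, lat -39.3333°.
Cell spans 0.0833333° lon × 0.0416667° lat.
south -39.3333, north -39.2917.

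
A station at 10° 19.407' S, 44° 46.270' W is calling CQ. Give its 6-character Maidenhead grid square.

Add 180° to longitude and 90° to latitude: 135.2288, 79.6766.
Field (20°×10°, letters A–R): 135.2288/20 → 6 → G, 79.6766/10 → 7 → H; chars GH.
Square (2°×1°, digits 0–9): 15.2288/2 → 7, 9.6766/1 → 9; chars 79.
Subsquare (5′×2.5′, letters a–x): 1.2288/0.0833333 → 14 → o, 0.6766/0.0416667 → 16 → q; chars oq.

GH79oq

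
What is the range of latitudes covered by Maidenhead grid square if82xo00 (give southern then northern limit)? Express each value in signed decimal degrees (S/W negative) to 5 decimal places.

-37.41667, -37.41250

Field I=8, F=5: +8·20° lon, +5·10° lat → SW at lon -20°, lat -40°.
Square 8, 2: +8·2° lon, +2·1° lat → SW at lon -4°, lat -38°.
Subsquare x=23, o=14: +23·0.0833333° lon, +14·0.0416667° lat → SW at lon -2.08333°, lat -37.4167°.
Extended square 0, 0: +0·0.00833333° lon, +0·0.00416667° lat → SW at lon -2.08333°, lat -37.4167°.
Cell spans 0.00833333° lon × 0.00416667° lat.
south -37.41667, north -37.41250.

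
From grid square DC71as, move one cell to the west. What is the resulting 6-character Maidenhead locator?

DC61xs

Longitude subsquare a = 0; −1 → -1, wraps to 23 = x, carry into square.
Longitude square 7; −1 → 6.
The latitude characters are unchanged.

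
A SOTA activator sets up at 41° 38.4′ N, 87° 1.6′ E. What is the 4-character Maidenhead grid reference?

Shift to the Maidenhead origin (180°W, 90°S): lon 267.03, lat 131.64.
Field: 267.03/20 → 13 → N, 131.64/10 → 13 → N; chars NN.
Square: 7.03/2 → 3, 1.64/1 → 1; chars 31.

NN31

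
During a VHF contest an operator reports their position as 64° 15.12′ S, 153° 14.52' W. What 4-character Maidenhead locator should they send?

BC35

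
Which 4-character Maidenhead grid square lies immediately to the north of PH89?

PI80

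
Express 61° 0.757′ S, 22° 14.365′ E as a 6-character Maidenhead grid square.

Add 180° to longitude and 90° to latitude: 202.2394, 28.9874.
Field: 202.2394/20 → 10 → K, 28.9874/10 → 2 → C; chars KC.
Square: 2.2394/2 → 1, 8.9874/1 → 8; chars 18.
Subsquare: 0.2394/0.0833333 → 2 → c, 0.9874/0.0416667 → 23 → x; chars cx.

KC18cx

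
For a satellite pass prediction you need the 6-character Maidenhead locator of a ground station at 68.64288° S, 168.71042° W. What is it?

AC51pi

Shift to the Maidenhead origin (180°W, 90°S): lon 11.2896, lat 21.3571.
Field: lon ⌊11.2896/20⌋ = 0 → A; lat ⌊21.3571/10⌋ = 2 → C.
Square: lon ⌊11.2896/2⌋ = 5; lat ⌊1.3571/1⌋ = 1.
Subsquare: lon ⌊1.2896/0.0833333⌋ = 15 → p; lat ⌊0.3571/0.0416667⌋ = 8 → i.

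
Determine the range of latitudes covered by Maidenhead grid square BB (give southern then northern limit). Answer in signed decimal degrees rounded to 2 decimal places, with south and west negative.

-80.00, -70.00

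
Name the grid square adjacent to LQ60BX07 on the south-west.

Longitude extended square 0; −1 → -1, wraps to 9, carry into subsquare.
Longitude subsquare b = 1; −1 → 0 = a.
Latitude extended square 7; −1 → 6.

LQ60ax96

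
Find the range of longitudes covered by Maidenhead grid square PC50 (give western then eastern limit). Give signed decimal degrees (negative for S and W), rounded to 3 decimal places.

Field P=15, C=2: +15·20° lon, +2·10° lat → SW at lon 120°, lat -70°.
Square 5, 0: +5·2° lon, +0·1° lat → SW at lon 130°, lat -70°.
Cell spans 2° lon × 1° lat.
west 130.000, east 132.000.

130.000, 132.000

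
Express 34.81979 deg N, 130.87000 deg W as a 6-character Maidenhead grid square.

CM44nt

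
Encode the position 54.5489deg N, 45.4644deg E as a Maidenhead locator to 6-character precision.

LO24rn

Shift to the Maidenhead origin (180°W, 90°S): lon 225.4644, lat 144.5489.
Field: lon ⌊225.4644/20⌋ = 11 → L; lat ⌊144.5489/10⌋ = 14 → O.
Square: lon ⌊5.4644/2⌋ = 2; lat ⌊4.5489/1⌋ = 4.
Subsquare: lon ⌊1.4644/0.0833333⌋ = 17 → r; lat ⌊0.5489/0.0416667⌋ = 13 → n.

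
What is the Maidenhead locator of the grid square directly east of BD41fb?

Longitude subsquare f = 5; +1 → 6 = g.
The latitude characters are unchanged.

BD41gb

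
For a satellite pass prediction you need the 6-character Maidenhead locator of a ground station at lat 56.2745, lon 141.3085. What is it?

QO06pg

Shift to the Maidenhead origin (180°W, 90°S): lon 321.3085, lat 146.2745.
Field: lon ⌊321.3085/20⌋ = 16 → Q; lat ⌊146.2745/10⌋ = 14 → O.
Square: lon ⌊1.3085/2⌋ = 0; lat ⌊6.2745/1⌋ = 6.
Subsquare: lon ⌊1.3085/0.0833333⌋ = 15 → p; lat ⌊0.2745/0.0416667⌋ = 6 → g.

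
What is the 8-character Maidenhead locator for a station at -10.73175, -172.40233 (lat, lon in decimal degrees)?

AH39tg14

Shift to the Maidenhead origin (180°W, 90°S): lon 7.59767, lat 79.26825.
Field: 7.59767/20 → 0 → A, 79.26825/10 → 7 → H; chars AH.
Square: 7.59767/2 → 3, 9.26825/1 → 9; chars 39.
Subsquare: 1.59767/0.0833333 → 19 → t, 0.26825/0.0416667 → 6 → g; chars tg.
Extended square: 0.01434/0.00833333 → 1, 0.01825/0.00416667 → 4; chars 14.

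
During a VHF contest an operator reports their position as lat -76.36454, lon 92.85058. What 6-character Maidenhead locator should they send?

Offset from 180°W / 90°S: lon 272.8506°, lat 13.6355°.
Field (20°×10°, letters A–R): 272.8506/20 → 13 → N, 13.6355/10 → 1 → B; chars NB.
Square (2°×1°, digits 0–9): 12.8506/2 → 6, 3.6355/1 → 3; chars 63.
Subsquare (5′×2.5′, letters a–x): 0.8506/0.0833333 → 10 → k, 0.6355/0.0416667 → 15 → p; chars kp.

NB63kp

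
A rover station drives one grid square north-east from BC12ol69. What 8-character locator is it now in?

Longitude extended square 6; +1 → 7.
Latitude extended square 9; +1 → 10, wraps to 0, carry into subsquare.
Latitude subsquare l = 11; +1 → 12 = m.

BC12om70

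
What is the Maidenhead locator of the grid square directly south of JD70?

JC79

Latitude square 0; −1 → -1, wraps to 9, carry into field.
Latitude field D = 3; −1 → 2 = C.
The longitude characters are unchanged.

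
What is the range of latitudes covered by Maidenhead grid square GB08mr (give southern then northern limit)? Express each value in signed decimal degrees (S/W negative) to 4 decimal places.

-71.2917, -71.2500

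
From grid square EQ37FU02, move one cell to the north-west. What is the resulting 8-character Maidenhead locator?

Longitude extended square 0; −1 → -1, wraps to 9, carry into subsquare.
Longitude subsquare f = 5; −1 → 4 = e.
Latitude extended square 2; +1 → 3.

EQ37eu93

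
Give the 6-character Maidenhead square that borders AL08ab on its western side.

RL98xb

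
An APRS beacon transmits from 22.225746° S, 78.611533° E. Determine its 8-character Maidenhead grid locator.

Add 180° to longitude and 90° to latitude: 258.61153, 67.77425.
Field: 258.61153/20 → 12 → M, 67.77425/10 → 6 → G; chars MG.
Square: 18.61153/2 → 9, 7.77425/1 → 7; chars 97.
Subsquare: 0.61153/0.0833333 → 7 → h, 0.77425/0.0416667 → 18 → s; chars hs.
Extended square: 0.02820/0.00833333 → 3, 0.02425/0.00416667 → 5; chars 35.

MG97hs35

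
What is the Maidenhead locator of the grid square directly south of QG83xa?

QG82xx

Latitude subsquare a = 0; −1 → -1, wraps to 23 = x, carry into square.
Latitude square 3; −1 → 2.
The longitude characters are unchanged.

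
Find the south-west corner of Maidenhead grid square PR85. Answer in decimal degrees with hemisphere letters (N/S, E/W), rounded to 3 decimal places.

Field P=15, R=17: +15·20° lon, +17·10° lat → SW at lon 120°, lat 80°.
Square 8, 5: +8·2° lon, +5·1° lat → SW at lon 136°, lat 85°.
latitude 85.000° N, longitude 136.000° E.

85.000° N, 136.000° E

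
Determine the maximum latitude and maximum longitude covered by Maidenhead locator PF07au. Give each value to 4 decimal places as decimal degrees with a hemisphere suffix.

Field P=15, F=5: +15·20° lon, +5·10° lat → SW at lon 120°, lat -40°.
Square 0, 7: +0·2° lon, +7·1° lat → SW at lon 120°, lat -33°.
Subsquare a=0, u=20: +0·0.0833333° lon, +20·0.0416667° lat → SW at lon 120°, lat -32.1667°.
Cell spans 0.0833333° lon × 0.0416667° lat. NE corner is SW corner plus one full cell.
latitude 32.1250° S, longitude 120.0833° E.

32.1250° S, 120.0833° E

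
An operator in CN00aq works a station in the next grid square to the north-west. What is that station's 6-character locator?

Longitude subsquare a = 0; −1 → -1, wraps to 23 = x, carry into square.
Longitude square 0; −1 → -1, wraps to 9, carry into field.
Longitude field C = 2; −1 → 1 = B.
Latitude subsquare q = 16; +1 → 17 = r.

BN90xr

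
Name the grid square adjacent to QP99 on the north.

QQ90

Latitude square 9; +1 → 10, wraps to 0, carry into field.
Latitude field P = 15; +1 → 16 = Q.
The longitude characters are unchanged.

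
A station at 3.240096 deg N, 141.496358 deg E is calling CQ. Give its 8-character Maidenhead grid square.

QJ03rf97

Offset from 180°W / 90°S: lon 321.49636°, lat 93.24010°.
Field: lon ⌊321.49636/20⌋ = 16 → Q; lat ⌊93.24010/10⌋ = 9 → J.
Square: lon ⌊1.49636/2⌋ = 0; lat ⌊3.24010/1⌋ = 3.
Subsquare: lon ⌊1.49636/0.0833333⌋ = 17 → r; lat ⌊0.24010/0.0416667⌋ = 5 → f.
Extended square: lon ⌊0.07969/0.00833333⌋ = 9; lat ⌊0.03176/0.00416667⌋ = 7.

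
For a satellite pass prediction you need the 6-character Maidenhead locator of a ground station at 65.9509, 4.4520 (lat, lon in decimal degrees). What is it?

JP25fw

Add 180° to longitude and 90° to latitude: 184.4520, 155.9509.
Field (20°×10°, letters A–R): lon ⌊184.4520/20⌋ = 9 → J; lat ⌊155.9509/10⌋ = 15 → P.
Square (2°×1°, digits 0–9): lon ⌊4.4520/2⌋ = 2; lat ⌊5.9509/1⌋ = 5.
Subsquare (5′×2.5′, letters a–x): lon ⌊0.4520/0.0833333⌋ = 5 → f; lat ⌊0.9509/0.0416667⌋ = 22 → w.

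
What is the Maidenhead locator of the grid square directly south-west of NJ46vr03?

NJ46ur92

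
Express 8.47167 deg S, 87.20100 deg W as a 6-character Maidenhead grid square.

EI61jm

Add 180° to longitude and 90° to latitude: 92.7990, 81.5283.
Field: lon ⌊92.7990/20⌋ = 4 → E; lat ⌊81.5283/10⌋ = 8 → I.
Square: lon ⌊12.7990/2⌋ = 6; lat ⌊1.5283/1⌋ = 1.
Subsquare: lon ⌊0.7990/0.0833333⌋ = 9 → j; lat ⌊0.5283/0.0416667⌋ = 12 → m.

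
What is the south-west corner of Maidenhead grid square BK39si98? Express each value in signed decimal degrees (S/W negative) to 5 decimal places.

Field B=1, K=10: +1·20° lon, +10·10° lat → SW at lon -160°, lat 10°.
Square 3, 9: +3·2° lon, +9·1° lat → SW at lon -154°, lat 19°.
Subsquare s=18, i=8: +18·0.0833333° lon, +8·0.0416667° lat → SW at lon -152.5°, lat 19.3333°.
Extended square 9, 8: +9·0.00833333° lon, +8·0.00416667° lat → SW at lon -152.425°, lat 19.3667°.
latitude 19.36667, longitude -152.42500.

19.36667, -152.42500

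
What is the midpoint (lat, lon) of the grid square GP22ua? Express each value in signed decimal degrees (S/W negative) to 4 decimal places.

Field G=6, P=15: +6·20° lon, +15·10° lat → SW at lon -60°, lat 60°.
Square 2, 2: +2·2° lon, +2·1° lat → SW at lon -56°, lat 62°.
Subsquare u=20, a=0: +20·0.0833333° lon, +0·0.0416667° lat → SW at lon -54.3333°, lat 62°.
Cell spans 0.0833333° lon × 0.0416667° lat. Centre is SW corner plus half of each.
latitude 62.0208, longitude -54.2917.

62.0208, -54.2917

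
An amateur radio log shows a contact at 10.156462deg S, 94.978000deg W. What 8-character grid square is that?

EH29mu22

Shift to the Maidenhead origin (180°W, 90°S): lon 85.02200, lat 79.84354.
Field: lon ⌊85.02200/20⌋ = 4 → E; lat ⌊79.84354/10⌋ = 7 → H.
Square: lon ⌊5.02200/2⌋ = 2; lat ⌊9.84354/1⌋ = 9.
Subsquare: lon ⌊1.02200/0.0833333⌋ = 12 → m; lat ⌊0.84354/0.0416667⌋ = 20 → u.
Extended square: lon ⌊0.02200/0.00833333⌋ = 2; lat ⌊0.01020/0.00416667⌋ = 2.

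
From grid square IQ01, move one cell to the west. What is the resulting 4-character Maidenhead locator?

Longitude square 0; −1 → -1, wraps to 9, carry into field.
Longitude field I = 8; −1 → 7 = H.
The latitude characters are unchanged.

HQ91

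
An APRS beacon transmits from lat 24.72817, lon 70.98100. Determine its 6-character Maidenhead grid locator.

ML54lr

Add 180° to longitude and 90° to latitude: 250.9810, 114.7282.
Field (20°×10°, letters A–R): lon ⌊250.9810/20⌋ = 12 → M; lat ⌊114.7282/10⌋ = 11 → L.
Square (2°×1°, digits 0–9): lon ⌊10.9810/2⌋ = 5; lat ⌊4.7282/1⌋ = 4.
Subsquare (5′×2.5′, letters a–x): lon ⌊0.9810/0.0833333⌋ = 11 → l; lat ⌊0.7282/0.0416667⌋ = 17 → r.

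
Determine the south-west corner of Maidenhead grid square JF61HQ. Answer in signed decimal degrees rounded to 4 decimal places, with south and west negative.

Field J=9, F=5: +9·20° lon, +5·10° lat → SW at lon 0°, lat -40°.
Square 6, 1: +6·2° lon, +1·1° lat → SW at lon 12°, lat -39°.
Subsquare h=7, q=16: +7·0.0833333° lon, +16·0.0416667° lat → SW at lon 12.5833°, lat -38.3333°.
latitude -38.3333, longitude 12.5833.

-38.3333, 12.5833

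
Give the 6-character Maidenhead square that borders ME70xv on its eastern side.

ME80av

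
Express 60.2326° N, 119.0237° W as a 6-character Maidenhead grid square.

DP00lf

Shift to the Maidenhead origin (180°W, 90°S): lon 60.9763, lat 150.2326.
Field: lon ⌊60.9763/20⌋ = 3 → D; lat ⌊150.2326/10⌋ = 15 → P.
Square: lon ⌊0.9763/2⌋ = 0; lat ⌊0.2326/1⌋ = 0.
Subsquare: lon ⌊0.9763/0.0833333⌋ = 11 → l; lat ⌊0.2326/0.0416667⌋ = 5 → f.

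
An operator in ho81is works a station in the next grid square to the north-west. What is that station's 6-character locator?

HO81ht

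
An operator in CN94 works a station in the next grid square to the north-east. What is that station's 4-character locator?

Longitude square 9; +1 → 10, wraps to 0, carry into field.
Longitude field C = 2; +1 → 3 = D.
Latitude square 4; +1 → 5.

DN05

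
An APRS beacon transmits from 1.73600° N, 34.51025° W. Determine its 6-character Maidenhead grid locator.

Offset from 180°W / 90°S: lon 145.4898°, lat 91.7360°.
Field: 145.4898/20 → 7 → H, 91.7360/10 → 9 → J; chars HJ.
Square: 5.4898/2 → 2, 1.7360/1 → 1; chars 21.
Subsquare: 1.4898/0.0833333 → 17 → r, 0.7360/0.0416667 → 17 → r; chars rr.

HJ21rr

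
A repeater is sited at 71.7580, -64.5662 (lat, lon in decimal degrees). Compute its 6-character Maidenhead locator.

FQ71rs

Add 180° to longitude and 90° to latitude: 115.4338, 161.7580.
Field (20°×10°, letters A–R): lon ⌊115.4338/20⌋ = 5 → F; lat ⌊161.7580/10⌋ = 16 → Q.
Square (2°×1°, digits 0–9): lon ⌊15.4338/2⌋ = 7; lat ⌊1.7580/1⌋ = 1.
Subsquare (5′×2.5′, letters a–x): lon ⌊1.4338/0.0833333⌋ = 17 → r; lat ⌊0.7580/0.0416667⌋ = 18 → s.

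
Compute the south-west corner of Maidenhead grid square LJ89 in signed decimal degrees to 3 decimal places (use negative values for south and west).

9.000, 56.000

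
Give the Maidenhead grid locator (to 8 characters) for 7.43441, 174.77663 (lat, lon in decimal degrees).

RJ77jk34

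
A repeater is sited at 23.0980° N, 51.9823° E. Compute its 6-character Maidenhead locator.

LL53xc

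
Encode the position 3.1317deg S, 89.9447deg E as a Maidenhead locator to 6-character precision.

NI46xu

Offset from 180°W / 90°S: lon 269.9447°, lat 86.8683°.
Field (20°×10°, letters A–R): 269.9447/20 → 13 → N, 86.8683/10 → 8 → I; chars NI.
Square (2°×1°, digits 0–9): 9.9447/2 → 4, 6.8683/1 → 6; chars 46.
Subsquare (5′×2.5′, letters a–x): 1.9447/0.0833333 → 23 → x, 0.8683/0.0416667 → 20 → u; chars xu.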